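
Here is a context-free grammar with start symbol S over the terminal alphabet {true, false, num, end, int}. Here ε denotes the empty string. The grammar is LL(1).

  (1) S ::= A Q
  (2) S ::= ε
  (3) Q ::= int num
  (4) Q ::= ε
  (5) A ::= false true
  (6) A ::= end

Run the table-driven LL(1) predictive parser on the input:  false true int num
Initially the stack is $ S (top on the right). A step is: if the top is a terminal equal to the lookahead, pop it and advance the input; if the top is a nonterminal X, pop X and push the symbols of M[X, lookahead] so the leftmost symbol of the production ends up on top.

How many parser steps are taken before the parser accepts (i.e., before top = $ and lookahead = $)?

     Stack           Input                 Action
  1  $ S             false true int num $  expand S ::= A Q
  2  $ Q A           false true int num $  expand A ::= false true
  3  $ Q true false  false true int num $  match false
  4  $ Q true        true int num $        match true
  5  $ Q             int num $             expand Q ::= int num
  6  $ num int       int num $             match int
  7  $ num           num $                 match num
Accept reached after 7 steps.

7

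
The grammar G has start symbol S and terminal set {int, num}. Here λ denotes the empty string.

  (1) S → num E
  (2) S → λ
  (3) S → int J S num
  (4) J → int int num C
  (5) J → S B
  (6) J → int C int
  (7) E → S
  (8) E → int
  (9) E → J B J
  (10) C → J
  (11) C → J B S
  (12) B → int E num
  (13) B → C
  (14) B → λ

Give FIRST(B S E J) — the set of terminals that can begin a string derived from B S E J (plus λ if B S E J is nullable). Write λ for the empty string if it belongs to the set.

{λ, int, num}

FIRST(S) = {λ, int, num}
FIRST(J) = {λ, int, num}  (via S B)
FIRST(E) = {λ, int, num}  (via S, J B J)
FIRST(C) = {λ, int, num}  (via J, J B S)
FIRST(B) = {λ, int, num}  (via C)
FIRST(B S E J): take FIRST of each symbol in turn, carrying on past any symbol whose FIRST contains λ; result {λ, int, num}.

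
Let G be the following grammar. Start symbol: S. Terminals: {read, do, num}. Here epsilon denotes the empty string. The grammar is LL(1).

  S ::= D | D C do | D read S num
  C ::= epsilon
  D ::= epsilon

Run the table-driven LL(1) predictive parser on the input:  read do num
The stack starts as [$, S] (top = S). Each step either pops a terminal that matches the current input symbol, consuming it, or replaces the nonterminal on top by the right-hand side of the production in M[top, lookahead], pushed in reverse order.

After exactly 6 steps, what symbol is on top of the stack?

do

     Stack           Input          Action
  1  $ S             read do num $  expand S ::= D read S num
  2  $ num S read D  read do num $  expand D ::= epsilon
  3  $ num S read    read do num $  match read
  4  $ num S         do num $       expand S ::= D C do
  5  $ num do C D    do num $       expand D ::= epsilon
  6  $ num do C      do num $       expand C ::= epsilon
Stack after step 6: $ num do (top = do).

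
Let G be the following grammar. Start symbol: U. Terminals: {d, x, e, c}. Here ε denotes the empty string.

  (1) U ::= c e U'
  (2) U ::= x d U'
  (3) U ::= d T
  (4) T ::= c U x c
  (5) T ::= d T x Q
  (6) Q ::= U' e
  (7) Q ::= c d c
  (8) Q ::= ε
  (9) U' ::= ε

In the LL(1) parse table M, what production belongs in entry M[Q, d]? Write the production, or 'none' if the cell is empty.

FIRST(U): from U::=c e U' we get {c}; from U::=x d U' we get {x}; from U::=d T we get {d}. So FIRST(U) = {c, d, x}.
FIRST(T): from T::=c U x c we get {c}; from T::=d T x Q we get {d}. So FIRST(T) = {c, d}.
FIRST(U'): from U'::=ε we get {ε}. So FIRST(U') = {ε}.
FIRST(Q): from Q::=U' e we get {e}; from Q::=c d c we get {c}; from Q::=ε we get {ε}. So FIRST(Q) = {ε, c, e}.
FOLLOW(U) includes $ since U is the start symbol.
FOLLOW(T): in U::=d T, the suffix after T is empty, so FOLLOW(T) ⊇ FOLLOW(U) = {$, x}; in T::=d T x Q, T is followed by x Q with FIRST {x}. Thus FOLLOW(T) = {$, x}.
FOLLOW(Q): in T::=d T x Q, the suffix after Q is empty, so FOLLOW(Q) ⊇ FOLLOW(T) = {$, x}. Thus FOLLOW(Q) = {$, x}.
For Q ::= U' e: FIRST(U' e) = {e}, so it goes in M[Q, t] for t ∈ {e}.
For Q ::= c d c: FIRST(c d c) = {c}, so it goes in M[Q, t] for t ∈ {c}.
For Q ::= ε: FIRST(ε) = {ε}, so it goes in M[Q, t] for t ∈ {}; since ε ∈ FIRST, also for every t ∈ FOLLOW(Q) = {$, x}.
None of these place a production in M[Q, d].

none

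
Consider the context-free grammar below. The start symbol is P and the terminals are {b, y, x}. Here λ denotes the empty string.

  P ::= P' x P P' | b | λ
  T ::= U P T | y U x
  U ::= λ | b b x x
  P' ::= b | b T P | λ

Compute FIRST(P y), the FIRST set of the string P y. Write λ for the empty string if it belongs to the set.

{b, x, y}

FIRST(U): from U::=λ we get {λ}; from U::=b b x x we get {b}. So FIRST(U) = {λ, b}.
FIRST(P'): from P'::=b we get {b}; from P'::=b T P we get {b}; from P'::=λ we get {λ}. So FIRST(P') = {λ, b}.
FIRST(P): from P::=P' x P P' we get {b, x}; from P::=b we get {b}; from P::=λ we get {λ}. So FIRST(P) = {λ, b, x}.
FIRST(T): from T::=U P T we get {b, x, y}; from T::=y U x we get {y}. So FIRST(T) = {b, x, y}.
FIRST(P y): take FIRST of each symbol in turn, carrying on past any symbol whose FIRST contains λ; result {b, x, y}.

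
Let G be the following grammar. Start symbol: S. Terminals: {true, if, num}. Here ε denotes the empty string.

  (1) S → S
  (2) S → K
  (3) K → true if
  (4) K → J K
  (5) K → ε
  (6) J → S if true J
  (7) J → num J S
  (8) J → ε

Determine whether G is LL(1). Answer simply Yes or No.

No

FIRST(S) = {ε, if, num, true}
FIRST(K) = {ε, if, num, true}
FIRST(J) = {ε, if, num, true}
FOLLOW(S) = {$, if, num, true}
FOLLOW(K) = {$, if, num, true}
FOLLOW(J) = {$, if, num, true}
Cell M[J, if] receives both J → S if true J and J → ε — the grammar is not LL(1).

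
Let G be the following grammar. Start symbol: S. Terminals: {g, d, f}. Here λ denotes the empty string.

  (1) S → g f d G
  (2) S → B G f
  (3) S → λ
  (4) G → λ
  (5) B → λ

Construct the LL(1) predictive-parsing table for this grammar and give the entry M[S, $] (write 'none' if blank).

FIRST(G) = {λ}
FIRST(B) = {λ}
FIRST(S) = {λ, f, g}  (via B G f)
FOLLOW(S) includes $ since S is the start symbol.
FOLLOW(S): S appears on no right-hand side. Thus FOLLOW(S) = {$}.
For S → g f d G: FIRST(g f d G) = {g}, so it goes in M[S, t] for t ∈ {g}.
For S → B G f: FIRST(B G f) = {f}, so it goes in M[S, t] for t ∈ {f}.
For S → λ: FIRST(λ) = {λ}, so it goes in M[S, t] for t ∈ {}; since λ ∈ FIRST, also for every t ∈ FOLLOW(S) = {$}.

S → λ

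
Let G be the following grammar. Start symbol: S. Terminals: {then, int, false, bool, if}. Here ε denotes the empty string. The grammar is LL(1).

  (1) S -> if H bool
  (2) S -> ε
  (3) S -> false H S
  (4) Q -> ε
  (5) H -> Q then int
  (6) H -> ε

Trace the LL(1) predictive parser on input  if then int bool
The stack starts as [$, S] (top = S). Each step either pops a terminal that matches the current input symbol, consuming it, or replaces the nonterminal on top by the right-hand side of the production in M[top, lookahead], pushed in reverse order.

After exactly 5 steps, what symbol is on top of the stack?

int

     Stack              Input               Action
  1  $ S                if then int bool $  expand S -> if H bool
  2  $ bool H if        if then int bool $  match if
  3  $ bool H           then int bool $     expand H -> Q then int
  4  $ bool int then Q  then int bool $     expand Q -> ε
  5  $ bool int then    then int bool $     match then
Stack after step 5: $ bool int (top = int).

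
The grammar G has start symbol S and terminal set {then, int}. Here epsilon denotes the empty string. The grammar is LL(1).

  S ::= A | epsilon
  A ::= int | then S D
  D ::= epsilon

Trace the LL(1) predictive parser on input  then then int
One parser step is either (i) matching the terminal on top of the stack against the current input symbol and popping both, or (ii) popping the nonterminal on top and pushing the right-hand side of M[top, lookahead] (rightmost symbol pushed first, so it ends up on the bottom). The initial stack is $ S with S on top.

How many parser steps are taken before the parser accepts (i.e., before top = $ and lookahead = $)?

11

      Stack         Input            Action
   1  $ S           then then int $  expand S ::= A
   2  $ A           then then int $  expand A ::= then S D
   3  $ D S then    then then int $  match then
   4  $ D S         then int $       expand S ::= A
   5  $ D A         then int $       expand A ::= then S D
   6  $ D D S then  then int $       match then
   7  $ D D S       int $            expand S ::= A
   8  $ D D A       int $            expand A ::= int
   9  $ D D int     int $            match int
  10  $ D D         $                expand D ::= epsilon
  11  $ D           $                expand D ::= epsilon
Accept reached after 11 steps.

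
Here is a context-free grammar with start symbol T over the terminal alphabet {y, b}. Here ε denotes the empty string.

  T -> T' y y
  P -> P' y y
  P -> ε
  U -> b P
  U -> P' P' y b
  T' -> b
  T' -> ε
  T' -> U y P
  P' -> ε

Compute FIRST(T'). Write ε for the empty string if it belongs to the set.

{ε, b, y}

FIRST(P') = {ε}
FIRST(P) = {ε, y}  (via P' y y)
FIRST(U) = {b, y}  (via P' P' y b)
FIRST(T') = {ε, b, y}  (via U y P)
FIRST(T) = {b, y}  (via T' y y)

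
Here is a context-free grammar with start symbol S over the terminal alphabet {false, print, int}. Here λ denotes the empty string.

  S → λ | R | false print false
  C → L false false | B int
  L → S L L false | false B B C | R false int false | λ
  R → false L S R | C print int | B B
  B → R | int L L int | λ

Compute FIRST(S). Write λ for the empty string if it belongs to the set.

FIRST(S): from S→λ we get {λ}; from S→R we get {λ, false, int}; from S→false print false we get {false}. So FIRST(S) = {λ, false, int}.
FIRST(C): from C→L false false we get {false, int}; from C→B int we get {false, int}. So FIRST(C) = {false, int}.
FIRST(L): from L→S L L false we get {false, int}; from L→false B B C we get {false}; from L→R false int false we get {false, int}; from L→λ we get {λ}. So FIRST(L) = {λ, false, int}.
FIRST(R): from R→false L S R we get {false}; from R→C print int we get {false, int}; from R→B B we get {λ, false, int}. So FIRST(R) = {λ, false, int}.
FIRST(B): from B→R we get {λ, false, int}; from B→int L L int we get {int}; from B→λ we get {λ}. So FIRST(B) = {λ, false, int}.

{λ, false, int}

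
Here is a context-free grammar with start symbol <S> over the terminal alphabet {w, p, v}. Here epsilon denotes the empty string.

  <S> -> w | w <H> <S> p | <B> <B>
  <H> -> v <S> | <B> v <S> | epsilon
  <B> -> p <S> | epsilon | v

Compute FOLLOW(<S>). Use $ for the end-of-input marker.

{$, p, v, w}

FIRST(<B>): from <B>->p <S> we get {p}; from <B>->epsilon we get {epsilon}; from <B>->v we get {v}. So FIRST(<B>) = {epsilon, p, v}.
FIRST(<S>): from <S>->w we get {w}; from <S>->w <H> <S> p we get {w}; from <S>-><B> <B> we get {epsilon, p, v}. So FIRST(<S>) = {epsilon, p, v, w}.
FIRST(<H>): from <H>->v <S> we get {v}; from <H>-><B> v <S> we get {p, v}; from <H>->epsilon we get {epsilon}. So FIRST(<H>) = {epsilon, p, v}.
FOLLOW(<S>) includes $ since <S> is the start symbol.
FOLLOW(<H>): in <S>->w <H> <S> p, <H> is followed by <S> p with FIRST {p, v, w}. Thus FOLLOW(<H>) = {p, v, w}.
FOLLOW(<S>): in <S>->w <H> <S> p, <S> is followed by p with FIRST {p}; in <H>->v <S>, the suffix after <S> is empty, so FOLLOW(<S>) ⊇ FOLLOW(<H>) = {p, v, w}; in <H>-><B> v <S>, the suffix after <S> is empty, so FOLLOW(<S>) ⊇ FOLLOW(<H>) = {p, v, w}; in <B>->p <S>, the suffix after <S> is empty, so FOLLOW(<S>) ⊇ FOLLOW(<B>) = {$, p, v, w}. Thus FOLLOW(<S>) = {$, p, v, w}.
FOLLOW(<B>): in <S>-><B> <B> (occurrence 1), <B> is followed by <B> with FIRST {epsilon, p, v}; in <S>-><B> <B> (occurrence 1), the suffix after <B> is nullable, so FOLLOW(<B>) ⊇ FOLLOW(<S>) = {$, p, v, w}; in <S>-><B> <B> (occurrence 2), the suffix after <B> is empty, so FOLLOW(<B>) ⊇ FOLLOW(<S>) = {$, p, v, w}; in <H>-><B> v <S>, <B> is followed by v <S> with FIRST {v}. Thus FOLLOW(<B>) = {$, p, v, w}.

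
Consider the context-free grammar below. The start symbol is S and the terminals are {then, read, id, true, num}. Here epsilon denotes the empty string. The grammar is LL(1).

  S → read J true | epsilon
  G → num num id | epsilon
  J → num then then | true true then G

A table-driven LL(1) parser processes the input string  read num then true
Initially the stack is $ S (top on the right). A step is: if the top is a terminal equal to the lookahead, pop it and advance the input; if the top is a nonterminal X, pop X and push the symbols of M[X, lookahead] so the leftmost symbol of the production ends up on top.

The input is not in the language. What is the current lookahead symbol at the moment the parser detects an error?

step 1: stack=$ S  input=read num then true $  — expand S → read J true
step 2: stack=$ true J read  input=read num then true $  — match read
step 3: stack=$ true J  input=num then true $  — expand J → num then then
step 4: stack=$ true then then num  input=num then true $  — match num
step 5: stack=$ true then then  input=then true $  — match then
step 6: stack=$ true then  input=true $  — error: top is terminal then but lookahead is true

true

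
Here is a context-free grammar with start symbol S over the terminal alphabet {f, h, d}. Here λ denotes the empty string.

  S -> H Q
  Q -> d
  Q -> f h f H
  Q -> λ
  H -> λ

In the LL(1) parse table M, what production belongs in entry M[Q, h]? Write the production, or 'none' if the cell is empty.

none

FIRST(Q) = {λ, d, f}
FIRST(H) = {λ}
FIRST(S) = {λ, d, f}  (via H Q)
FOLLOW(S) includes $ since S is the start symbol.
FOLLOW(S): S appears on no right-hand side. Thus FOLLOW(S) = {$}.
FOLLOW(Q): in S->H Q, the suffix after Q is empty, so FOLLOW(Q) ⊇ FOLLOW(S) = {$}. Thus FOLLOW(Q) = {$}.
For Q -> d: FIRST(d) = {d}, so it goes in M[Q, t] for t ∈ {d}.
For Q -> f h f H: FIRST(f h f H) = {f}, so it goes in M[Q, t] for t ∈ {f}.
For Q -> λ: FIRST(λ) = {λ}, so it goes in M[Q, t] for t ∈ {}; since λ ∈ FIRST, also for every t ∈ FOLLOW(Q) = {$}.
None of these place a production in M[Q, h].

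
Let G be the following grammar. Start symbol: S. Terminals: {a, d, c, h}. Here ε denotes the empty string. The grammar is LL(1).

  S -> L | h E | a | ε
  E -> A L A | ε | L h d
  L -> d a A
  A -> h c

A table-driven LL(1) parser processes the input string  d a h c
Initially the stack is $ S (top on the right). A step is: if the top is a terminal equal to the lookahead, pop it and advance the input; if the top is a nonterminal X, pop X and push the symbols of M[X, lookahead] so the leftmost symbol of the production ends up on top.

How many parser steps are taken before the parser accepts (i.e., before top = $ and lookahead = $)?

7

     Stack    Input      Action
  1  $ S      d a h c $  expand S -> L
  2  $ L      d a h c $  expand L -> d a A
  3  $ A a d  d a h c $  match d
  4  $ A a    a h c $    match a
  5  $ A      h c $      expand A -> h c
  6  $ c h    h c $      match h
  7  $ c      c $        match c
Accept reached after 7 steps.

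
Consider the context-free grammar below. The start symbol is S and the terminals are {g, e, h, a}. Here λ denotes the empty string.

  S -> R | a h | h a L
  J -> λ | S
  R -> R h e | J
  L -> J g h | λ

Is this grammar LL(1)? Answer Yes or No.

FIRST(S) = {λ, a, h}
FIRST(J) = {λ, a, h}
FIRST(R) = {λ, a, h}
FIRST(L) = {λ, a, g, h}
FOLLOW(S) = {$, g, h}
FOLLOW(J) = {$, g, h}
FOLLOW(R) = {$, g, h}
FOLLOW(L) = {$, g, h}
Cell M[J, $] receives both J -> λ and J -> S — the grammar is not LL(1).

No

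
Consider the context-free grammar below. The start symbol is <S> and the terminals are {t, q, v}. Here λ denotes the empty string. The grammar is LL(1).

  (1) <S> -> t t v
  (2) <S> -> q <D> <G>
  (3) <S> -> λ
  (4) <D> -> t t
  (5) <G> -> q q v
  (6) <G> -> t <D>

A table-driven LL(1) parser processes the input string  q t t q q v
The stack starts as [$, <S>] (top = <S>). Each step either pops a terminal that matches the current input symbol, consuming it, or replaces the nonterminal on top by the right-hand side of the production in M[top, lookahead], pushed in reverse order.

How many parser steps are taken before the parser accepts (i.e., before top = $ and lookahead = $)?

9

step 1: stack=$ <S>  input=q t t q q v $  — expand <S> -> q <D> <G>
step 2: stack=$ <G> <D> q  input=q t t q q v $  — match q
step 3: stack=$ <G> <D>  input=t t q q v $  — expand <D> -> t t
step 4: stack=$ <G> t t  input=t t q q v $  — match t
step 5: stack=$ <G> t  input=t q q v $  — match t
step 6: stack=$ <G>  input=q q v $  — expand <G> -> q q v
step 7: stack=$ v q q  input=q q v $  — match q
step 8: stack=$ v q  input=q v $  — match q
step 9: stack=$ v  input=v $  — match v
Accept reached after 9 steps.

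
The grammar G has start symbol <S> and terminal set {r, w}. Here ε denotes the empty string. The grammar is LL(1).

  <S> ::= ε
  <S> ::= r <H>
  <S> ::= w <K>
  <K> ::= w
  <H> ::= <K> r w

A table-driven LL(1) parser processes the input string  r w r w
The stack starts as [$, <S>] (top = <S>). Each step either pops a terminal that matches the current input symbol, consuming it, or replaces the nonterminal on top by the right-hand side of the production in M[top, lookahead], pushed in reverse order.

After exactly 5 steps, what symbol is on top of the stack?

r

     Stack      Input      Action
  1  $ <S>      r w r w $  expand <S> ::= r <H>
  2  $ <H> r    r w r w $  match r
  3  $ <H>      w r w $    expand <H> ::= <K> r w
  4  $ w r <K>  w r w $    expand <K> ::= w
  5  $ w r w    w r w $    match w
Stack after step 5: $ w r (top = r).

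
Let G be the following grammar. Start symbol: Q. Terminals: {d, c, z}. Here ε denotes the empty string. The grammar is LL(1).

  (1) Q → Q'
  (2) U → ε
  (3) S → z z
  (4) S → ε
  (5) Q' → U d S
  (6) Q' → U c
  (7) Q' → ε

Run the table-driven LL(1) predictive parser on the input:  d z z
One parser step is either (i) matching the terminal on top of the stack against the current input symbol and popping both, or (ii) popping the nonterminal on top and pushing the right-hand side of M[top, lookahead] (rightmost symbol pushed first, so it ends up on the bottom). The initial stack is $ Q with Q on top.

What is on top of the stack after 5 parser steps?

z

     Stack    Input    Action
  1  $ Q      d z z $  expand Q → Q'
  2  $ Q'     d z z $  expand Q' → U d S
  3  $ S d U  d z z $  expand U → ε
  4  $ S d    d z z $  match d
  5  $ S      z z $    expand S → z z
Stack after step 5: $ z z (top = z).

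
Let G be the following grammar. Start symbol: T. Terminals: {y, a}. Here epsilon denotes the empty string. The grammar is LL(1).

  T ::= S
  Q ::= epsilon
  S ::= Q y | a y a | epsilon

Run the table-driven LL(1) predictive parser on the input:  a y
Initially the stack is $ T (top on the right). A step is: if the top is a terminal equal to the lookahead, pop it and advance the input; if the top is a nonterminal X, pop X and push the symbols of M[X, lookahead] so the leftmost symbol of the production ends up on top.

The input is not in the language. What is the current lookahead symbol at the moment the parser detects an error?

$

step 1: stack=$ T  input=a y $  — expand T ::= S
step 2: stack=$ S  input=a y $  — expand S ::= a y a
step 3: stack=$ a y a  input=a y $  — match a
step 4: stack=$ a y  input=y $  — match y
step 5: stack=$ a  input=$  — error: top is terminal a but lookahead is $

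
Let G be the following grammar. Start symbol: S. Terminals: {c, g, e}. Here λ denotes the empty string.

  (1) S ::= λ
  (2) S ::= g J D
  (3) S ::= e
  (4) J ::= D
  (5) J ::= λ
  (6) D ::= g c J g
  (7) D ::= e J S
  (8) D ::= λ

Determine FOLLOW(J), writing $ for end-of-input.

{$, e, g}

FIRST(S) = {λ, e, g}
FIRST(D) = {λ, e, g}
FIRST(J) = {λ, e, g}  (via D)
FOLLOW(S) includes $ since S is the start symbol.
FOLLOW(S): in D::=e J S, the suffix after S is empty, so FOLLOW(S) ⊇ FOLLOW(D) = {$, e, g}. Thus FOLLOW(S) = {$, e, g}.
FOLLOW(J): in S::=g J D, J is followed by D with FIRST {λ, e, g}; in S::=g J D, the suffix after J is nullable, so FOLLOW(J) ⊇ FOLLOW(S) = {$, e, g}; in D::=g c J g, J is followed by g with FIRST {g}; in D::=e J S, J is followed by S with FIRST {λ, e, g}; in D::=e J S, the suffix after J is nullable, so FOLLOW(J) ⊇ FOLLOW(D) = {$, e, g}. Thus FOLLOW(J) = {$, e, g}.
FOLLOW(D): in S::=g J D, the suffix after D is empty, so FOLLOW(D) ⊇ FOLLOW(S) = {$, e, g}; in J::=D, the suffix after D is empty, so FOLLOW(D) ⊇ FOLLOW(J) = {$, e, g}. Thus FOLLOW(D) = {$, e, g}.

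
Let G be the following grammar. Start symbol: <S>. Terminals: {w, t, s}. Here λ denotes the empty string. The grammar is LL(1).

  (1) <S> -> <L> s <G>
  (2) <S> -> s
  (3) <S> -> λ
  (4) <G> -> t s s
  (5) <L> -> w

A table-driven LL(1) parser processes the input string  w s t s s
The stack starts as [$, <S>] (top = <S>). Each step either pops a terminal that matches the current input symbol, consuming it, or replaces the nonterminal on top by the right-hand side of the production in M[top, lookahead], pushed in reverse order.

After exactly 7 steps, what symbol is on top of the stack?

s

     Stack        Input        Action
  1  $ <S>        w s t s s $  expand <S> -> <L> s <G>
  2  $ <G> s <L>  w s t s s $  expand <L> -> w
  3  $ <G> s w    w s t s s $  match w
  4  $ <G> s      s t s s $    match s
  5  $ <G>        t s s $      expand <G> -> t s s
  6  $ s s t      t s s $      match t
  7  $ s s        s s $        match s
Stack after step 7: $ s (top = s).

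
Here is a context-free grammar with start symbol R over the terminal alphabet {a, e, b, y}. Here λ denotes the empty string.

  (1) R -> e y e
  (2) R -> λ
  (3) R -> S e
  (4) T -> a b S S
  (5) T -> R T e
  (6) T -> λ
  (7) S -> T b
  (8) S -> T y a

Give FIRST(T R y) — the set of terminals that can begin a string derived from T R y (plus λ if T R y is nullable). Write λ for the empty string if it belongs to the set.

FIRST(R) = {λ, a, b, e, y}  (via S e)
FIRST(T) = {λ, a, b, e, y}  (via R T e)
FIRST(S) = {a, b, e, y}  (via T b, T y a)
FIRST(T R y): take FIRST of each symbol in turn, carrying on past any symbol whose FIRST contains λ; result {a, b, e, y}.

{a, b, e, y}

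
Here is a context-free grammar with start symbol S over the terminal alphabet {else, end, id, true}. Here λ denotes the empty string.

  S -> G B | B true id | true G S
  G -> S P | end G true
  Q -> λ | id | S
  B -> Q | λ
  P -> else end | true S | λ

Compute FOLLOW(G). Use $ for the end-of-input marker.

FIRST(P): from P->else end we get {else}; from P->true S we get {true}; from P->λ we get {λ}. So FIRST(P) = {λ, else, true}.
FIRST(S): from S->G B we get {end, id, true}; from S->B true id we get {end, id, true}; from S->true G S we get {true}. So FIRST(S) = {end, id, true}.
FIRST(G): from G->S P we get {end, id, true}; from G->end G true we get {end}. So FIRST(G) = {end, id, true}.
FIRST(Q): from Q->λ we get {λ}; from Q->id we get {id}; from Q->S we get {end, id, true}. So FIRST(Q) = {λ, end, id, true}.
FIRST(B): from B->Q we get {λ, end, id, true}; from B->λ we get {λ}. So FIRST(B) = {λ, end, id, true}.
FOLLOW(S) includes $ since S is the start symbol.
FOLLOW(S): in S->true G S, the suffix after S is empty (adds nothing new); in G->S P, S is followed by P with FIRST {λ, else, true}; in G->S P, the suffix after S is nullable, so FOLLOW(S) ⊇ FOLLOW(G) = {$, else, end, id, true}; in Q->S, the suffix after S is empty, so FOLLOW(S) ⊇ FOLLOW(Q) = {$, else, end, id, true}; in P->true S, the suffix after S is empty, so FOLLOW(S) ⊇ FOLLOW(P) = {$, else, end, id, true}. Thus FOLLOW(S) = {$, else, end, id, true}.
FOLLOW(G): in S->G B, G is followed by B with FIRST {λ, end, id, true}; in S->G B, the suffix after G is nullable, so FOLLOW(G) ⊇ FOLLOW(S) = {$, else, end, id, true}; in S->true G S, G is followed by S with FIRST {end, id, true}; in G->end G true, G is followed by true with FIRST {true}. Thus FOLLOW(G) = {$, else, end, id, true}.
FOLLOW(B): in S->G B, the suffix after B is empty, so FOLLOW(B) ⊇ FOLLOW(S) = {$, else, end, id, true}; in S->B true id, B is followed by true id with FIRST {true}. Thus FOLLOW(B) = {$, else, end, id, true}.
FOLLOW(Q): in B->Q, the suffix after Q is empty, so FOLLOW(Q) ⊇ FOLLOW(B) = {$, else, end, id, true}. Thus FOLLOW(Q) = {$, else, end, id, true}.
FOLLOW(P): in G->S P, the suffix after P is empty, so FOLLOW(P) ⊇ FOLLOW(G) = {$, else, end, id, true}. Thus FOLLOW(P) = {$, else, end, id, true}.

{$, else, end, id, true}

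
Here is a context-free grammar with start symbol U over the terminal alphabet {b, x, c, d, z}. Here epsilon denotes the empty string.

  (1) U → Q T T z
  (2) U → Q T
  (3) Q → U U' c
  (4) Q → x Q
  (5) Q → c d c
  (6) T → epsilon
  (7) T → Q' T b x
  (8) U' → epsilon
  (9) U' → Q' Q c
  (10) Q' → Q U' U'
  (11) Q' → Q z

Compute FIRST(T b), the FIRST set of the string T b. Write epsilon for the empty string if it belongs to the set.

{b, c, x}

FIRST(U) = {c, x}  (via Q T T z, Q T)
FIRST(Q) = {c, x}  (via U U' c)
FIRST(Q') = {c, x}  (via Q U' U', Q z)
FIRST(T) = {epsilon, c, x}  (via Q' T b x)
FIRST(U') = {epsilon, c, x}  (via Q' Q c)
FIRST(T b): take FIRST of each symbol in turn, carrying on past any symbol whose FIRST contains epsilon; result {b, c, x}.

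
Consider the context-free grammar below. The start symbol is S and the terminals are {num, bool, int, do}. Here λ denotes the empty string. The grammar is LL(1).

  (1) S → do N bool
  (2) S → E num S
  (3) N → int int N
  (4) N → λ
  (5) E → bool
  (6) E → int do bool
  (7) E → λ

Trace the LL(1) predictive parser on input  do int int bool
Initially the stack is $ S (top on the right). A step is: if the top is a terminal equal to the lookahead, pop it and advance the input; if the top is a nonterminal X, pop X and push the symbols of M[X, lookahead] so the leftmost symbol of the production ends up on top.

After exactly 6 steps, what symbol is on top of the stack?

step 1: stack=$ S  input=do int int bool $  — expand S → do N bool
step 2: stack=$ bool N do  input=do int int bool $  — match do
step 3: stack=$ bool N  input=int int bool $  — expand N → int int N
step 4: stack=$ bool N int int  input=int int bool $  — match int
step 5: stack=$ bool N int  input=int bool $  — match int
step 6: stack=$ bool N  input=bool $  — expand N → λ
Stack after step 6: $ bool (top = bool).

bool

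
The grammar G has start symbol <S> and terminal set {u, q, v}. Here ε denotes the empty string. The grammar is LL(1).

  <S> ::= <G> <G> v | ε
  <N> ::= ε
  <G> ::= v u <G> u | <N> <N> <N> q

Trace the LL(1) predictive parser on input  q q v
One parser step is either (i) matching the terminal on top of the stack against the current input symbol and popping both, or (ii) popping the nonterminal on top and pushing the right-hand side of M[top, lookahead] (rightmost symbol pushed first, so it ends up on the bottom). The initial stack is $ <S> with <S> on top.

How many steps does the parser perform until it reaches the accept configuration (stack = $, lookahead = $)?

step 1: stack=$ <S>  input=q q v $  — expand <S> ::= <G> <G> v
step 2: stack=$ v <G> <G>  input=q q v $  — expand <G> ::= <N> <N> <N> q
step 3: stack=$ v <G> q <N> <N> <N>  input=q q v $  — expand <N> ::= ε
step 4: stack=$ v <G> q <N> <N>  input=q q v $  — expand <N> ::= ε
step 5: stack=$ v <G> q <N>  input=q q v $  — expand <N> ::= ε
step 6: stack=$ v <G> q  input=q q v $  — match q
step 7: stack=$ v <G>  input=q v $  — expand <G> ::= <N> <N> <N> q
step 8: stack=$ v q <N> <N> <N>  input=q v $  — expand <N> ::= ε
step 9: stack=$ v q <N> <N>  input=q v $  — expand <N> ::= ε
step 10: stack=$ v q <N>  input=q v $  — expand <N> ::= ε
step 11: stack=$ v q  input=q v $  — match q
step 12: stack=$ v  input=v $  — match v
Accept reached after 12 steps.

12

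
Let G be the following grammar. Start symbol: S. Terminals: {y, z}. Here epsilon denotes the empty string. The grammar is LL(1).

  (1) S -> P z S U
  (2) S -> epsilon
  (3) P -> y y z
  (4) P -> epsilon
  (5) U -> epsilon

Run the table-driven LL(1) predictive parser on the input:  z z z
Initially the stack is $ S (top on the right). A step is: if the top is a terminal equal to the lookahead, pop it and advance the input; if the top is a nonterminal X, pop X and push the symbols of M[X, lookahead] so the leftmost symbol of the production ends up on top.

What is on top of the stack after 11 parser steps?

      Stack          Input    Action
   1  $ S            z z z $  expand S -> P z S U
   2  $ U S z P      z z z $  expand P -> epsilon
   3  $ U S z        z z z $  match z
   4  $ U S          z z $    expand S -> P z S U
   5  $ U U S z P    z z $    expand P -> epsilon
   6  $ U U S z      z z $    match z
   7  $ U U S        z $      expand S -> P z S U
   8  $ U U U S z P  z $      expand P -> epsilon
   9  $ U U U S z    z $      match z
  10  $ U U U S      $        expand S -> epsilon
  11  $ U U U        $        expand U -> epsilon
Stack after step 11: $ U U (top = U).

U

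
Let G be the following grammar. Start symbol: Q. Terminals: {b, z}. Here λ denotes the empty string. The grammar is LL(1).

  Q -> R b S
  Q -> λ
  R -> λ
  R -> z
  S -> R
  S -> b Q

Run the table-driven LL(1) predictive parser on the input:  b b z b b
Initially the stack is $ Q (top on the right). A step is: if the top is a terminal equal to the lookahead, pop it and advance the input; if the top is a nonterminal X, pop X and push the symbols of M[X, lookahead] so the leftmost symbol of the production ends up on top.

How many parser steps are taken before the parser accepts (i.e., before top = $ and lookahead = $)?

12

      Stack    Input        Action
   1  $ Q      b b z b b $  expand Q -> R b S
   2  $ S b R  b b z b b $  expand R -> λ
   3  $ S b    b b z b b $  match b
   4  $ S      b z b b $    expand S -> b Q
   5  $ Q b    b z b b $    match b
   6  $ Q      z b b $      expand Q -> R b S
   7  $ S b R  z b b $      expand R -> z
   8  $ S b z  z b b $      match z
   9  $ S b    b b $        match b
  10  $ S      b $          expand S -> b Q
  11  $ Q b    b $          match b
  12  $ Q      $            expand Q -> λ
Accept reached after 12 steps.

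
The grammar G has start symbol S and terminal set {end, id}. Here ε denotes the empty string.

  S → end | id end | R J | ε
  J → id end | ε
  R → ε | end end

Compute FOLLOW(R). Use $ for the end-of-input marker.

FIRST(J): from J→id end we get {id}; from J→ε we get {ε}. So FIRST(J) = {ε, id}.
FIRST(R): from R→ε we get {ε}; from R→end end we get {end}. So FIRST(R) = {ε, end}.
FIRST(S): from S→end we get {end}; from S→id end we get {id}; from S→R J we get {ε, end, id}; from S→ε we get {ε}. So FIRST(S) = {ε, end, id}.
FOLLOW(S) includes $ since S is the start symbol.
FOLLOW(S): S appears on no right-hand side. Thus FOLLOW(S) = {$}.
FOLLOW(J): in S→R J, the suffix after J is empty, so FOLLOW(J) ⊇ FOLLOW(S) = {$}. Thus FOLLOW(J) = {$}.
FOLLOW(R): in S→R J, R is followed by J with FIRST {ε, id}; in S→R J, the suffix after R is nullable, so FOLLOW(R) ⊇ FOLLOW(S) = {$}. Thus FOLLOW(R) = {$, id}.

{$, id}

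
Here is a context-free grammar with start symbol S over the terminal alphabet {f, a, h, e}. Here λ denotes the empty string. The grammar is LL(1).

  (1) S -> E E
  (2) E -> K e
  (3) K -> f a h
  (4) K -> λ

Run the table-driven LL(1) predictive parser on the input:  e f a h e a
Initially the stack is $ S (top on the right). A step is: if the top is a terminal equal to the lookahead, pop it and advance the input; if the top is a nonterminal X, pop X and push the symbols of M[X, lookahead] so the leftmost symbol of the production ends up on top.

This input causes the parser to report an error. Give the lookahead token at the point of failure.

      Stack      Input          Action
   1  $ S        e f a h e a $  expand S -> E E
   2  $ E E      e f a h e a $  expand E -> K e
   3  $ E e K    e f a h e a $  expand K -> λ
   4  $ E e      e f a h e a $  match e
   5  $ E        f a h e a $    expand E -> K e
   6  $ e K      f a h e a $    expand K -> f a h
   7  $ e h a f  f a h e a $    match f
   8  $ e h a    a h e a $      match a
   9  $ e h      h e a $        match h
  10  $ e        e a $          match e
  11  $          a $            error: stack empty but input remains

a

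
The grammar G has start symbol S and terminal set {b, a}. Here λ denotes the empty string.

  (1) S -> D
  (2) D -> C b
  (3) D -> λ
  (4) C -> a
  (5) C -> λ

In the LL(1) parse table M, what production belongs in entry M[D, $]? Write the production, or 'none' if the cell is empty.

FIRST(C) = {λ, a}
FIRST(D) = {λ, a, b}  (via C b)
FIRST(S) = {λ, a, b}  (via D)
FOLLOW(S) includes $ since S is the start symbol.
FOLLOW(S): S appears on no right-hand side. Thus FOLLOW(S) = {$}.
FOLLOW(D): in S->D, the suffix after D is empty, so FOLLOW(D) ⊇ FOLLOW(S) = {$}. Thus FOLLOW(D) = {$}.
For D -> C b: FIRST(C b) = {a, b}, so it goes in M[D, t] for t ∈ {a, b}.
For D -> λ: FIRST(λ) = {λ}, so it goes in M[D, t] for t ∈ {}; since λ ∈ FIRST, also for every t ∈ FOLLOW(D) = {$}.

D -> λ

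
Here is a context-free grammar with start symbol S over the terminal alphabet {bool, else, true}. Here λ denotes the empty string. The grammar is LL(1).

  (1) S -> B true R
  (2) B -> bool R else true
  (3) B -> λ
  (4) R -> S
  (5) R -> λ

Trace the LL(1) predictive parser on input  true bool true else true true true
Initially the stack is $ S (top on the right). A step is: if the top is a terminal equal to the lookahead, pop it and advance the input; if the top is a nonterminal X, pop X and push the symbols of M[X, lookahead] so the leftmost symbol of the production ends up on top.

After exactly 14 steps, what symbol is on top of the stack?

true

step 1: stack=$ S  input=true bool true else true true true $  — expand S -> B true R
step 2: stack=$ R true B  input=true bool true else true true true $  — expand B -> λ
step 3: stack=$ R true  input=true bool true else true true true $  — match true
step 4: stack=$ R  input=bool true else true true true $  — expand R -> S
step 5: stack=$ S  input=bool true else true true true $  — expand S -> B true R
step 6: stack=$ R true B  input=bool true else true true true $  — expand B -> bool R else true
step 7: stack=$ R true true else R bool  input=bool true else true true true $  — match bool
step 8: stack=$ R true true else R  input=true else true true true $  — expand R -> S
step 9: stack=$ R true true else S  input=true else true true true $  — expand S -> B true R
step 10: stack=$ R true true else R true B  input=true else true true true $  — expand B -> λ
step 11: stack=$ R true true else R true  input=true else true true true $  — match true
step 12: stack=$ R true true else R  input=else true true true $  — expand R -> λ
step 13: stack=$ R true true else  input=else true true true $  — match else
step 14: stack=$ R true true  input=true true true $  — match true
Stack after step 14: $ R true (top = true).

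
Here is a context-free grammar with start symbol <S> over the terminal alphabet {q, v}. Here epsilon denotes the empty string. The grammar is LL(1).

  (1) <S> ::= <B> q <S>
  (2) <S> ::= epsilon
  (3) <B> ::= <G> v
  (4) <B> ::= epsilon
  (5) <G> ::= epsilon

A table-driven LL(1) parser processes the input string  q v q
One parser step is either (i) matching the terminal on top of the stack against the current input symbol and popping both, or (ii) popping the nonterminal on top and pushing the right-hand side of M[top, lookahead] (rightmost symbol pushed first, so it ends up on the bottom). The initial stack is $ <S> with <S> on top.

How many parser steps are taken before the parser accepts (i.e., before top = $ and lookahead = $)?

9

     Stack          Input    Action
  1  $ <S>          q v q $  expand <S> ::= <B> q <S>
  2  $ <S> q <B>    q v q $  expand <B> ::= epsilon
  3  $ <S> q        q v q $  match q
  4  $ <S>          v q $    expand <S> ::= <B> q <S>
  5  $ <S> q <B>    v q $    expand <B> ::= <G> v
  6  $ <S> q v <G>  v q $    expand <G> ::= epsilon
  7  $ <S> q v      v q $    match v
  8  $ <S> q        q $      match q
  9  $ <S>          $        expand <S> ::= epsilon
Accept reached after 9 steps.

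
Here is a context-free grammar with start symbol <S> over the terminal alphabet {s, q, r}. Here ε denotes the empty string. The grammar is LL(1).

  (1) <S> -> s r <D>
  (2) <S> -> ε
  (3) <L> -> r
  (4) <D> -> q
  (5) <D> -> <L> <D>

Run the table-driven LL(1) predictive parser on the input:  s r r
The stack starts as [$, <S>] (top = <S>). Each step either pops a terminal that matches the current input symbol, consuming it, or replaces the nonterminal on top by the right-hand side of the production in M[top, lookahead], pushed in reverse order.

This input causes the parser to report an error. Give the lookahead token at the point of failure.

$

     Stack      Input    Action
  1  $ <S>      s r r $  expand <S> -> s r <D>
  2  $ <D> r s  s r r $  match s
  3  $ <D> r    r r $    match r
  4  $ <D>      r $      expand <D> -> <L> <D>
  5  $ <D> <L>  r $      expand <L> -> r
  6  $ <D> r    r $      match r
  7  $ <D>      $        error: M[<D>, $] is empty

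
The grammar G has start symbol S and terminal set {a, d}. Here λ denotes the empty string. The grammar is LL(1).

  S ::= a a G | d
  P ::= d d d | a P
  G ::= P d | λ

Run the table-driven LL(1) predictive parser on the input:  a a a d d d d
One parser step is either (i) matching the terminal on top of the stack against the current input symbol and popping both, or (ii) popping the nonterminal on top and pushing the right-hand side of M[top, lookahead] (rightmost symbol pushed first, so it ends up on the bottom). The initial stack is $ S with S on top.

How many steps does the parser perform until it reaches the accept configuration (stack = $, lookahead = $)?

11

      Stack      Input            Action
   1  $ S        a a a d d d d $  expand S ::= a a G
   2  $ G a a    a a a d d d d $  match a
   3  $ G a      a a d d d d $    match a
   4  $ G        a d d d d $      expand G ::= P d
   5  $ d P      a d d d d $      expand P ::= a P
   6  $ d P a    a d d d d $      match a
   7  $ d P      d d d d $        expand P ::= d d d
   8  $ d d d d  d d d d $        match d
   9  $ d d d    d d d $          match d
  10  $ d d      d d $            match d
  11  $ d        d $              match d
Accept reached after 11 steps.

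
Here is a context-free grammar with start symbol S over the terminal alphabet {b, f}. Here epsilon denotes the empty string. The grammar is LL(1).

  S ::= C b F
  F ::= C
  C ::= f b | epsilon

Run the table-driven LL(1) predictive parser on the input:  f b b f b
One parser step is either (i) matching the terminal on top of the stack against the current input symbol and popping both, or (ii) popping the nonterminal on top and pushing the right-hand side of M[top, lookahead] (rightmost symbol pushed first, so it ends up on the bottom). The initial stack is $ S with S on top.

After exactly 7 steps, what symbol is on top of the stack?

step 1: stack=$ S  input=f b b f b $  — expand S ::= C b F
step 2: stack=$ F b C  input=f b b f b $  — expand C ::= f b
step 3: stack=$ F b b f  input=f b b f b $  — match f
step 4: stack=$ F b b  input=b b f b $  — match b
step 5: stack=$ F b  input=b f b $  — match b
step 6: stack=$ F  input=f b $  — expand F ::= C
step 7: stack=$ C  input=f b $  — expand C ::= f b
Stack after step 7: $ b f (top = f).

f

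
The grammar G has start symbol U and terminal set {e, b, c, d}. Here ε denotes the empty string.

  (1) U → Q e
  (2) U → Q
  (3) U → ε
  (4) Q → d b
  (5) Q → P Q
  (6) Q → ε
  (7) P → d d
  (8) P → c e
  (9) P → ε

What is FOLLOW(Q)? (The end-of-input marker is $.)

FIRST(P) = {ε, c, d}
FIRST(Q) = {ε, c, d}  (via P Q)
FIRST(U) = {ε, c, d, e}  (via Q e, Q)
FOLLOW(U) includes $ since U is the start symbol.
FOLLOW(U): U appears on no right-hand side. Thus FOLLOW(U) = {$}.
FOLLOW(Q): in U→Q e, Q is followed by e with FIRST {e}; in U→Q, the suffix after Q is empty, so FOLLOW(Q) ⊇ FOLLOW(U) = {$}; in Q→P Q, the suffix after Q is empty (adds nothing new). Thus FOLLOW(Q) = {$, e}.
FOLLOW(P): in Q→P Q, P is followed by Q with FIRST {ε, c, d}; in Q→P Q, the suffix after P is nullable, so FOLLOW(P) ⊇ FOLLOW(Q) = {$, e}. Thus FOLLOW(P) = {$, c, d, e}.

{$, e}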